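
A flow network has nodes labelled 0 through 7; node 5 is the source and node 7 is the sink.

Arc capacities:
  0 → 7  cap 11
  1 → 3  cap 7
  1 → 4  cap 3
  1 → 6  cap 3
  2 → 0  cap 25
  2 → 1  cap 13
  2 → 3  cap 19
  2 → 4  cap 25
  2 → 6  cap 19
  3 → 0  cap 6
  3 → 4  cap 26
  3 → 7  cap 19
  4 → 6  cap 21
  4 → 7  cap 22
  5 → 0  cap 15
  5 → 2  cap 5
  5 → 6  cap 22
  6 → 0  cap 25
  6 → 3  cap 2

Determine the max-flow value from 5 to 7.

Maximum flow value: 18

augment #1: 5→0→7 bottleneck 11, total now 11
augment #2: 5→2→3→7 bottleneck 5, total now 16
augment #3: 5→6→3→7 bottleneck 2, total now 18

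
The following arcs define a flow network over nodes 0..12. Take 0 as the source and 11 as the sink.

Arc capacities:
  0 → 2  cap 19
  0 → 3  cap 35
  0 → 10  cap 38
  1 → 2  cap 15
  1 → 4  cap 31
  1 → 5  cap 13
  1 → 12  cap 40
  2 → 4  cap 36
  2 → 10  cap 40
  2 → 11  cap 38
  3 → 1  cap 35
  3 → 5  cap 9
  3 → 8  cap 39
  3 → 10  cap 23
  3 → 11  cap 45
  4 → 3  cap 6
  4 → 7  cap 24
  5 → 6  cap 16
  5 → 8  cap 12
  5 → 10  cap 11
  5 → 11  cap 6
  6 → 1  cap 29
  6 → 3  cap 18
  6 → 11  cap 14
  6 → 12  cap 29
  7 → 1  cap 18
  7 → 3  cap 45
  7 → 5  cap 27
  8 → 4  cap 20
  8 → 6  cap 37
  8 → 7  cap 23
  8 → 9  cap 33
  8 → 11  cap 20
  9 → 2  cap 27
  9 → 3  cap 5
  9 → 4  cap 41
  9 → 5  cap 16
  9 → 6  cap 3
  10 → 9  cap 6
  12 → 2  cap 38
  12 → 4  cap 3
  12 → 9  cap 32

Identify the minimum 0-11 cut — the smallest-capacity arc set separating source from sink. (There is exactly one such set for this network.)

augment #1: 0→2→11 push 19
augment #2: 0→3→11 push 35
augment #3: 0→10→9→2→11 push 6
max flow = 60; residual-reachable set from 0 gives S-side
cut edges (S→T): {(0,2), (0,3), (10,9)} total cap 60

Min-cut arcs: {(0,2), (0,3), (10,9)} (total capacity 60)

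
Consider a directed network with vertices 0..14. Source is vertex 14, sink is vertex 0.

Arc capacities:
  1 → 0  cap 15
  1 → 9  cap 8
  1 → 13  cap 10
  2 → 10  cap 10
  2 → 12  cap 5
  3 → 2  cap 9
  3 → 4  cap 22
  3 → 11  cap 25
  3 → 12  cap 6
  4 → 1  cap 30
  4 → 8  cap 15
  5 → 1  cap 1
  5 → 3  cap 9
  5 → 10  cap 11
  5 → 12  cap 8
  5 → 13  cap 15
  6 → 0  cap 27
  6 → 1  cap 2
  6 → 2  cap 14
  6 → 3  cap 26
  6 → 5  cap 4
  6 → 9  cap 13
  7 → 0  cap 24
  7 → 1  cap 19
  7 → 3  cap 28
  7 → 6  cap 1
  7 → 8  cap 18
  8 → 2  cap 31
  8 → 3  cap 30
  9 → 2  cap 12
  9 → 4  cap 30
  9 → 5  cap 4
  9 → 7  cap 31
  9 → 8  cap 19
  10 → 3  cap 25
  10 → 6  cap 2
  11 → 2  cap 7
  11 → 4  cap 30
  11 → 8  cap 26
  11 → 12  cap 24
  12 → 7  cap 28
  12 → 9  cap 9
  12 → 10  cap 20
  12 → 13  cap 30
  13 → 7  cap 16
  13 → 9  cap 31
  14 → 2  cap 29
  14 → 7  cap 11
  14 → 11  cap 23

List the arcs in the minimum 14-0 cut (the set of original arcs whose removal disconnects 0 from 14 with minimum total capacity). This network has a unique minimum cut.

Min-cut arcs: {(1,0), (7,0), (7,6), (10,6)} (total capacity 42)

augment #1: 14→7→0 push 11
augment #2: 14→2→10→6→0 push 2
augment #3: 14→2→12→7→0 push 5
augment #4: 14→11→4→1→0 push 15
augment #5: 14→11→12→7→0 push 8
augment #6: 14→2→10→3→12→7→6→0 push 1
max flow = 42; residual-reachable set from 14 gives S-side
cut edges (S→T): {(1,0), (7,0), (7,6), (10,6)} total cap 42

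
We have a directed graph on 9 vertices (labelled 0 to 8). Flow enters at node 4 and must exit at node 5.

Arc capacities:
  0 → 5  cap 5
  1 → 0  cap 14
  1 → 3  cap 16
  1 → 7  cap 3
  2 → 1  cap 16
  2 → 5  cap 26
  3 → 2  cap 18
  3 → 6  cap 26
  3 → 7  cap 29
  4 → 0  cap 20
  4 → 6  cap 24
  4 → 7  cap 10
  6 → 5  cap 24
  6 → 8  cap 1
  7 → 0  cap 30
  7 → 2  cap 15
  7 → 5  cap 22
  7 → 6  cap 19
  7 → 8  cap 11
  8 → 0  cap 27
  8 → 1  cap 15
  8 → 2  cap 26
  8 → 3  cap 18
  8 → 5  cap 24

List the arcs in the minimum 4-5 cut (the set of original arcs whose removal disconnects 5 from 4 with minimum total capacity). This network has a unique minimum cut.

augment #1: 4→0→5 push 5
augment #2: 4→6→5 push 24
augment #3: 4→7→5 push 10
max flow = 39; residual-reachable set from 4 gives S-side
cut edges (S→T): {(0,5), (4,6), (4,7)} total cap 39

Min-cut arcs: {(0,5), (4,6), (4,7)} (total capacity 39)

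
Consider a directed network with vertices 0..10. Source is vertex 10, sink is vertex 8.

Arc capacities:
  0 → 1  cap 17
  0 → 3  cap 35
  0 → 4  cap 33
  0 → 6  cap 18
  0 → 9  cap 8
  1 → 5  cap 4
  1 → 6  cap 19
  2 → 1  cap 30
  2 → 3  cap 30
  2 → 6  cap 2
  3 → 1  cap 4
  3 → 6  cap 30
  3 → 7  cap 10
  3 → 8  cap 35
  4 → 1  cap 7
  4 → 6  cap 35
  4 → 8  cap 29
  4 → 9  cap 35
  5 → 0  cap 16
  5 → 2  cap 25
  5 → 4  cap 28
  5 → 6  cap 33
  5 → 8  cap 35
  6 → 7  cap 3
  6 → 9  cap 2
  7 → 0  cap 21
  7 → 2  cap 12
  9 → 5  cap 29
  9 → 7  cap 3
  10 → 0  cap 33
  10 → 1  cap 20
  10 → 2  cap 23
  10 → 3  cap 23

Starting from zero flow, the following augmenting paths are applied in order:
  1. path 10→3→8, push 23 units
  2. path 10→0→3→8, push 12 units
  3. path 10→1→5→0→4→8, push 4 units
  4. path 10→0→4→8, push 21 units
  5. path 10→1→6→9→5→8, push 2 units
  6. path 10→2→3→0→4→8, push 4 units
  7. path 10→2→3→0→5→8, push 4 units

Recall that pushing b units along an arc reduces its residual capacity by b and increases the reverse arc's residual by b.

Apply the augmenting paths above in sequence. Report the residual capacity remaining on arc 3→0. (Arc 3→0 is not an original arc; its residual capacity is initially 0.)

after path 1 (10→3→8, push 23): res(3,0)=0
after path 2 (10→0→3→8, push 12): res(3,0)=12
after path 3 (10→1→5→0→4→8, push 4): res(3,0)=12
after path 4 (10→0→4→8, push 21): res(3,0)=12
after path 5 (10→1→6→9→5→8, push 2): res(3,0)=12
after path 6 (10→2→3→0→4→8, push 4): res(3,0)=8
after path 7 (10→2→3→0→5→8, push 4): res(3,0)=4

Residual capacity of (3,0): 4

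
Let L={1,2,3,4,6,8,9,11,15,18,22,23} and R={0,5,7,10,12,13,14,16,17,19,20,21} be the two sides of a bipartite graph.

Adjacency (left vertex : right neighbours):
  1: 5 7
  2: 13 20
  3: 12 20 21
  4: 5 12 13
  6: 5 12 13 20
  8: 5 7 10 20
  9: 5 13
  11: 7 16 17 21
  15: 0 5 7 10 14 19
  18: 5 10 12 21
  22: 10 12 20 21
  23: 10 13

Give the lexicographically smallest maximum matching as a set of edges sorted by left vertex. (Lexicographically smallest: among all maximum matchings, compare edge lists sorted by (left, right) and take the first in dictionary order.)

|M| = 9 (so the lex-smallest maximum matching has 9 edges)
process left vertices in ascending order; for each, take the smallest-labelled available neighbour that still permits 9 edges overall, or leave it unmatched if none does
lex-smallest matching: {1-5, 2-13, 3-12, 6-20, 8-7, 11-16, 15-0, 18-10, 22-21}

Lex-smallest maximum matching: {(1,5), (2,13), (3,12), (6,20), (8,7), (11,16), (15,0), (18,10), (22,21)}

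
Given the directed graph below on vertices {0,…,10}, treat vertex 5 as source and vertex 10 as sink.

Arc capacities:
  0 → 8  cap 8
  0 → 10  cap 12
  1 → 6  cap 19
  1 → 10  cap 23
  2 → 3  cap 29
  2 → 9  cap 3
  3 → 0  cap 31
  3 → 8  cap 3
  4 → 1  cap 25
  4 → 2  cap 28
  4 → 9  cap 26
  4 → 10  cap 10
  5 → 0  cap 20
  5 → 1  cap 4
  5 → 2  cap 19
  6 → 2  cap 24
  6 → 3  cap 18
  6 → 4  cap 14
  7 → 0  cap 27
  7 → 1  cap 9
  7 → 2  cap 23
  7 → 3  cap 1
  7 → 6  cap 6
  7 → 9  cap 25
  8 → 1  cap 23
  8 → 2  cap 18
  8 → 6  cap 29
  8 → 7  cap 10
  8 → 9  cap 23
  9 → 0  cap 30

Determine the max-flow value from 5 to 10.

augment #1: 5→0→10 bottleneck 12, total now 12
augment #2: 5→1→10 bottleneck 4, total now 16
augment #3: 5→0→8→1→10 bottleneck 8, total now 24
augment #4: 5→2→3→8→1→10 bottleneck 3, total now 27

Maximum flow value: 27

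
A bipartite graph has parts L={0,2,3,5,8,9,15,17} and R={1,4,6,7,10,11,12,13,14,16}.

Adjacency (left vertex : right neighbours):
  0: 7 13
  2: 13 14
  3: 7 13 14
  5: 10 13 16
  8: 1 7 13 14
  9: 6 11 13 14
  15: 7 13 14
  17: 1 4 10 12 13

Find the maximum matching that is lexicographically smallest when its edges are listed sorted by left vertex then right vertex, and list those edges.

Lex-smallest maximum matching: {(0,7), (2,13), (3,14), (5,10), (8,1), (9,6), (17,4)}

|M| = 7 (so the lex-smallest maximum matching has 7 edges)
process left vertices in ascending order; for each, take the smallest-labelled available neighbour that still permits 7 edges overall, or leave it unmatched if none does
lex-smallest matching: {0-7, 2-13, 3-14, 5-10, 8-1, 9-6, 17-4}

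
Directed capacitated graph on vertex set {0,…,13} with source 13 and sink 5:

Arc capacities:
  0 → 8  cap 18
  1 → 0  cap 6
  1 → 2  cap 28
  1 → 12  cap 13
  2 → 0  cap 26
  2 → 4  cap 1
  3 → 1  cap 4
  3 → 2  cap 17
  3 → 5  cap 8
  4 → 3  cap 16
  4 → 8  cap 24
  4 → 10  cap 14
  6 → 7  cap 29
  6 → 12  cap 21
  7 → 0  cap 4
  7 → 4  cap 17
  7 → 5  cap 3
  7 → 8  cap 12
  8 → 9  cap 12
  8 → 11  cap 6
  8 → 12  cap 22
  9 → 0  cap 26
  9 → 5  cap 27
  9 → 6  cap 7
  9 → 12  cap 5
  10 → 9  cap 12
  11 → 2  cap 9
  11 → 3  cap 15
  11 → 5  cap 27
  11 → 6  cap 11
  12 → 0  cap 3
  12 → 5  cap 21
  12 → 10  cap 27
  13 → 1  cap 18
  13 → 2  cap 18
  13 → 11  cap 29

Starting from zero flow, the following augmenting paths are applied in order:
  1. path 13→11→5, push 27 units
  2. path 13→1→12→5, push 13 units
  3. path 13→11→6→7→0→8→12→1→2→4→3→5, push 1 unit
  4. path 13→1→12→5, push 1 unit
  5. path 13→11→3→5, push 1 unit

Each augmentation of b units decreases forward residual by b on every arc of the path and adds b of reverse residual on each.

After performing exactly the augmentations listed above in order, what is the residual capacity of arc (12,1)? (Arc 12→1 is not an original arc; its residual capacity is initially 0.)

after path 1 (13→11→5, push 27): res(12,1)=0
after path 2 (13→1→12→5, push 13): res(12,1)=13
after path 3 (13→11→6→7→0→8→12→1→2→4→3→5, push 1): res(12,1)=12
after path 4 (13→1→12→5, push 1): res(12,1)=13
after path 5 (13→11→3→5, push 1): res(12,1)=13

Residual capacity of (12,1): 13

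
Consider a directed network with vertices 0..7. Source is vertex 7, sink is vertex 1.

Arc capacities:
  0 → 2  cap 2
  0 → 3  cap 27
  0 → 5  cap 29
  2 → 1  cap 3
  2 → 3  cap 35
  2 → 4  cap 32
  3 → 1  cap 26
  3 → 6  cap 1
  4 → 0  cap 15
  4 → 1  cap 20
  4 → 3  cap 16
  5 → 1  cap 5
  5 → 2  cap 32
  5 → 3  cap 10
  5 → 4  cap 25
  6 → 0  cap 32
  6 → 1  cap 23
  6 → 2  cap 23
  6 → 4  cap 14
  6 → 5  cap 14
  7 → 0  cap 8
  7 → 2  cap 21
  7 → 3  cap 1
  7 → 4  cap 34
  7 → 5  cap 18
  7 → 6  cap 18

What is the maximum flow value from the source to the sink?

Maximum flow value: 73

augment #1: 7→2→1 bottleneck 3, total now 3
augment #2: 7→3→1 bottleneck 1, total now 4
augment #3: 7→4→1 bottleneck 20, total now 24
augment #4: 7→5→1 bottleneck 5, total now 29
augment #5: 7→6→1 bottleneck 18, total now 47
augment #6: 7→0→3→1 bottleneck 8, total now 55
augment #7: 7→2→3→1 bottleneck 17, total now 72
augment #8: 7→2→3→6→1 bottleneck 1, total now 73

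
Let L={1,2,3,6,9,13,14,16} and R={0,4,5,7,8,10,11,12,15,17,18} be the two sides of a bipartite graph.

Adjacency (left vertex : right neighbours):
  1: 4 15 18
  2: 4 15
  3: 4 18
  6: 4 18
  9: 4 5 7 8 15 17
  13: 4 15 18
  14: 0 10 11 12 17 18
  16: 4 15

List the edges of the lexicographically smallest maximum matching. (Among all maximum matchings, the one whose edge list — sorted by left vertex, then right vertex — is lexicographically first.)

|M| = 5 (so the lex-smallest maximum matching has 5 edges)
process left vertices in ascending order; for each, take the smallest-labelled available neighbour that still permits 5 edges overall, or leave it unmatched if none does
lex-smallest matching: {1-4, 2-15, 3-18, 9-5, 14-0}

Lex-smallest maximum matching: {(1,4), (2,15), (3,18), (9,5), (14,0)}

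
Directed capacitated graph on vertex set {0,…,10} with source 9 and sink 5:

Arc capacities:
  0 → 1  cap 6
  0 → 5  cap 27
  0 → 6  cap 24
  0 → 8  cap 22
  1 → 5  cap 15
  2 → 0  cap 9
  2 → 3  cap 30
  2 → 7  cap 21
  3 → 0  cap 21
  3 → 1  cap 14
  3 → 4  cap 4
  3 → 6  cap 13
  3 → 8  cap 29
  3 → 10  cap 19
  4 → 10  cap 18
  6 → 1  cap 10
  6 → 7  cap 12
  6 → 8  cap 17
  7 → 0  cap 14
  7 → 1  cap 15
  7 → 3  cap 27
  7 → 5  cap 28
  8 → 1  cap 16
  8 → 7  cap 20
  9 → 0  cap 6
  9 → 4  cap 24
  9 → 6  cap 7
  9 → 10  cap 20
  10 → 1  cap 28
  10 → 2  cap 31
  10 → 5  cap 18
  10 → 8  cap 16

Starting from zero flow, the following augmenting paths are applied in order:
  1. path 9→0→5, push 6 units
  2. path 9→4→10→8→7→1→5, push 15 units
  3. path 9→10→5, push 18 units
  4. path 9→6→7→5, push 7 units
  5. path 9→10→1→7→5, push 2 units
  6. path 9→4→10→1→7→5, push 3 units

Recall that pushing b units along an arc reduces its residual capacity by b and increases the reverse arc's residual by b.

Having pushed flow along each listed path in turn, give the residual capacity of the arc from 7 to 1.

after path 1 (9→0→5, push 6): res(7,1)=15
after path 2 (9→4→10→8→7→1→5, push 15): res(7,1)=0
after path 3 (9→10→5, push 18): res(7,1)=0
after path 4 (9→6→7→5, push 7): res(7,1)=0
after path 5 (9→10→1→7→5, push 2): res(7,1)=2
after path 6 (9→4→10→1→7→5, push 3): res(7,1)=5

Residual capacity of (7,1): 5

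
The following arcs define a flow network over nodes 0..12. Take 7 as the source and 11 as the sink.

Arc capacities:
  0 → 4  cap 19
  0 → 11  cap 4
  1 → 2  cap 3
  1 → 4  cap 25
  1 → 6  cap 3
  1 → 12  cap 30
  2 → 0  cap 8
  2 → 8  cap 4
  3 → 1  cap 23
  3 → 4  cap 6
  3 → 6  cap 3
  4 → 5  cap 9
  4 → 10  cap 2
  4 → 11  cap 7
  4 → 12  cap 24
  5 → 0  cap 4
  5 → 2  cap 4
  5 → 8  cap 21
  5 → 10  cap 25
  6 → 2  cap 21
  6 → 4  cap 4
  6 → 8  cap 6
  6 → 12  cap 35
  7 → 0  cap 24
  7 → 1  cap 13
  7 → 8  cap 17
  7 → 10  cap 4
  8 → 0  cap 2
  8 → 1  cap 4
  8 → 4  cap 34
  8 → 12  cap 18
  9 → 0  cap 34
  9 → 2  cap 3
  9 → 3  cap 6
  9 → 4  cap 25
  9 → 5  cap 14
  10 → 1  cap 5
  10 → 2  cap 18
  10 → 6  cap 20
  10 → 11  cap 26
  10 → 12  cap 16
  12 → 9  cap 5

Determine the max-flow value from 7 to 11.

augment #1: 7→0→11 bottleneck 4, total now 4
augment #2: 7→10→11 bottleneck 4, total now 8
augment #3: 7→0→4→11 bottleneck 7, total now 15
augment #4: 7→0→4→10→11 bottleneck 2, total now 17
augment #5: 7→0→4→5→10→11 bottleneck 9, total now 26
augment #6: 7→1→12→9→5→10→11 bottleneck 5, total now 31

Maximum flow value: 31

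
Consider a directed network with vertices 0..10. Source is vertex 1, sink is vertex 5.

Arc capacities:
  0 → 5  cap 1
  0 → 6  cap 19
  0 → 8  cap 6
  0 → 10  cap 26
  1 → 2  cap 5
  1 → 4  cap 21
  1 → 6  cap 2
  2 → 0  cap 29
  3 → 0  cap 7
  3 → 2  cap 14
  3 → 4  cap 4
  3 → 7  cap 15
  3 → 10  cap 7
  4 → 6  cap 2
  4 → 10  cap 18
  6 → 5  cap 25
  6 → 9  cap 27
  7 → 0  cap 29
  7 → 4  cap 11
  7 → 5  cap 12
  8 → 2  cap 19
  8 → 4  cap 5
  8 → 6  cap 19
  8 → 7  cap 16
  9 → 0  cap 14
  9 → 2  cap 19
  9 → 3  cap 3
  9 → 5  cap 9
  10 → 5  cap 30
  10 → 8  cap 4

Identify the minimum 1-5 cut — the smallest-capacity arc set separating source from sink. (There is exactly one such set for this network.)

Min-cut arcs: {(1,2), (1,6), (4,6), (4,10)} (total capacity 27)

augment #1: 1→6→5 push 2
augment #2: 1→2→0→5 push 1
augment #3: 1→4→6→5 push 2
augment #4: 1→4→10→5 push 18
augment #5: 1→2→0→6→5 push 4
max flow = 27; residual-reachable set from 1 gives S-side
cut edges (S→T): {(1,2), (1,6), (4,6), (4,10)} total cap 27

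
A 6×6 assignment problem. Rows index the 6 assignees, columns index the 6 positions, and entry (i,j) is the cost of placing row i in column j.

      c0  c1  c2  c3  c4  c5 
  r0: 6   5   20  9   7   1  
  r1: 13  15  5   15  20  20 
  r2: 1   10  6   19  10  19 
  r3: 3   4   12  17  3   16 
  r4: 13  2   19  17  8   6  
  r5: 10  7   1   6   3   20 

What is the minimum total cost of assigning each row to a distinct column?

optimal assignment: row0→col5 (cost 1), row1→col2 (cost 5), row2→col0 (cost 1), row3→col4 (cost 3), row4→col1 (cost 2), row5→col3 (cost 6)
total = 1 + 5 + 1 + 3 + 2 + 6 = 18

Minimum assignment cost: 18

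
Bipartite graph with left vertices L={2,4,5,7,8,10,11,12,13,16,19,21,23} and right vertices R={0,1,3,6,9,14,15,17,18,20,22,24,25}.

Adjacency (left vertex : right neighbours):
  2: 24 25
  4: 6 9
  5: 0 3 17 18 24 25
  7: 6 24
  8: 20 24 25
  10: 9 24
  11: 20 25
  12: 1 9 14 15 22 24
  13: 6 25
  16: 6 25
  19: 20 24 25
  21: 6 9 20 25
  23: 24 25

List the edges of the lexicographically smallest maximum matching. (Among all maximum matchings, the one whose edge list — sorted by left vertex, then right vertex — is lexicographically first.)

|M| = 7 (so the lex-smallest maximum matching has 7 edges)
process left vertices in ascending order; for each, take the smallest-labelled available neighbour that still permits 7 edges overall, or leave it unmatched if none does
lex-smallest matching: {2-24, 4-6, 5-0, 8-20, 10-9, 11-25, 12-1}

Lex-smallest maximum matching: {(2,24), (4,6), (5,0), (8,20), (10,9), (11,25), (12,1)}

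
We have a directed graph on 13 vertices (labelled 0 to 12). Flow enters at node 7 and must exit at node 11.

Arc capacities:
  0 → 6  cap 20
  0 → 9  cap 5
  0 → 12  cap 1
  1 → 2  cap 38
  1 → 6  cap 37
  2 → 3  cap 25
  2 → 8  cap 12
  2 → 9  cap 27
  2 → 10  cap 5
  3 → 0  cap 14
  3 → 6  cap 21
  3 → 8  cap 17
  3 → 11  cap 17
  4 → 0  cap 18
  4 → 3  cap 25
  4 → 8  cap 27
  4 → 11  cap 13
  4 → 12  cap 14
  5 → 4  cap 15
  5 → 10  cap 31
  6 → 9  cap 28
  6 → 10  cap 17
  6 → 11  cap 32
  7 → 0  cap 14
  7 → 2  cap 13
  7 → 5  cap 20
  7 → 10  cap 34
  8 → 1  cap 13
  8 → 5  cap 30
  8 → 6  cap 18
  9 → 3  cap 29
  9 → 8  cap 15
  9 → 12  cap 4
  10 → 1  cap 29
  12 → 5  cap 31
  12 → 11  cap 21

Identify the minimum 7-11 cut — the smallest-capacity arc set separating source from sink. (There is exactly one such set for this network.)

Min-cut arcs: {(0,12), (3,11), (5,4), (6,11), (9,12)} (total capacity 69)

augment #1: 7→0→6→11 push 14
augment #2: 7→2→3→11 push 13
augment #3: 7→5→4→11 push 13
augment #4: 7→5→4→3→11 push 2
augment #5: 7→10→1→6→11 push 18
augment #6: 7→10→1→2→3→11 push 2
augment #7: 7→10→1→2→9→12→11 push 4
augment #8: 7→10→1→6→0→12→11 push 1
augment #9: 7→10→1→2→3→4→12→11 push 2
max flow = 69; residual-reachable set from 7 gives S-side
cut edges (S→T): {(0,12), (3,11), (5,4), (6,11), (9,12)} total cap 69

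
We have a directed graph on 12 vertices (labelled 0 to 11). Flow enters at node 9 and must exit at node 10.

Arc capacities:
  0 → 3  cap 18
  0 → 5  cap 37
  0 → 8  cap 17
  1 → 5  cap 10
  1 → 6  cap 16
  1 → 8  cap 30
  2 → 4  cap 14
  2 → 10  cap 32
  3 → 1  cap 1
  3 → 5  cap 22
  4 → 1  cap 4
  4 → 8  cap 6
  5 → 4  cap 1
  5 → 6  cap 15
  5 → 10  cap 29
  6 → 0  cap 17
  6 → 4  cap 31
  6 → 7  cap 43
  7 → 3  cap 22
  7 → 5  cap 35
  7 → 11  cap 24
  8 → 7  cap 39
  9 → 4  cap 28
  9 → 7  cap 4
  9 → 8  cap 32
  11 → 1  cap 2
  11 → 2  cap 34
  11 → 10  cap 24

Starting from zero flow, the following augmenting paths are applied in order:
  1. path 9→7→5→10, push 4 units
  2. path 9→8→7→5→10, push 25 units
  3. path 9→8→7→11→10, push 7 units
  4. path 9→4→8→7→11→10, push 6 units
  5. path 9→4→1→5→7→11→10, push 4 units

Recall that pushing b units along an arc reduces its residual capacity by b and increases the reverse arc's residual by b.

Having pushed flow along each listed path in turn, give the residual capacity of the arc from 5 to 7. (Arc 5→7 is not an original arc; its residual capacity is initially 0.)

after path 1 (9→7→5→10, push 4): res(5,7)=4
after path 2 (9→8→7→5→10, push 25): res(5,7)=29
after path 3 (9→8→7→11→10, push 7): res(5,7)=29
after path 4 (9→4→8→7→11→10, push 6): res(5,7)=29
after path 5 (9→4→1→5→7→11→10, push 4): res(5,7)=25

Residual capacity of (5,7): 25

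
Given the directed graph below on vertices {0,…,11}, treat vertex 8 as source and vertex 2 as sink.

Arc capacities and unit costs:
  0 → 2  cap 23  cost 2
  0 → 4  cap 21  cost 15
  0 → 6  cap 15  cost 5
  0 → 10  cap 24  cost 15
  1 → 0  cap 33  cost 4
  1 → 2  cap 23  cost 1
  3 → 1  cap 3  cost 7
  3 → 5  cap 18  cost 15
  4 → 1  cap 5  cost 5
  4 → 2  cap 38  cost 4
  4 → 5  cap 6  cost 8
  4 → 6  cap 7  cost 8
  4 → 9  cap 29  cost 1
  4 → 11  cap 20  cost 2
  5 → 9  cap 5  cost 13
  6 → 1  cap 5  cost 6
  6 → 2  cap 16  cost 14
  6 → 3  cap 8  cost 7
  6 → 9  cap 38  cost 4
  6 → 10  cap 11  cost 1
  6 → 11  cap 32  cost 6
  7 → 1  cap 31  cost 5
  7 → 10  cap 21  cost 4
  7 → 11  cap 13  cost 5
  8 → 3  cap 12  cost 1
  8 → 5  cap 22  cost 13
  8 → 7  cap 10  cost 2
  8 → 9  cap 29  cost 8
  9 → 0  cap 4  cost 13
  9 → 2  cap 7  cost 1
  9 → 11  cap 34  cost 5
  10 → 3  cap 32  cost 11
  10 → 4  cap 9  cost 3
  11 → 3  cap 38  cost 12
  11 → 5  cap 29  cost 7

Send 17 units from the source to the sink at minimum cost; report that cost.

Minimum cost for 17 units: 143

shortest-cost path #1: 8→7→1→2 push 10 @ unit cost 8 (adds 80)
shortest-cost path #2: 8→9→2 push 7 @ unit cost 9 (adds 63)
total cost = 143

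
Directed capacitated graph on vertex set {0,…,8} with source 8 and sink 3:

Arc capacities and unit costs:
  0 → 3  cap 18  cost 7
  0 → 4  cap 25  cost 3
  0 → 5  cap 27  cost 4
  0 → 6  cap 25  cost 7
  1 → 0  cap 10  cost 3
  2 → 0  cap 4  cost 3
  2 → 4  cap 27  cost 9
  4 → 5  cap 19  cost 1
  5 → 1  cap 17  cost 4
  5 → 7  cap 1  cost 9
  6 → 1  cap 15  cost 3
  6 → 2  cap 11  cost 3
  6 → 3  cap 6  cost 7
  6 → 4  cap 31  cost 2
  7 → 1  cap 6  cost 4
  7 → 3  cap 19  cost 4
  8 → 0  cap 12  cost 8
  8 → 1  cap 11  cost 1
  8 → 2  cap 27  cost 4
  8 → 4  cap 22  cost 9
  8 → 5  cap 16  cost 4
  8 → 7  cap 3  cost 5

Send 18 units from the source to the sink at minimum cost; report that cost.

shortest-cost path #1: 8→7→3 push 3 @ unit cost 9 (adds 27)
shortest-cost path #2: 8→1→0→3 push 10 @ unit cost 11 (adds 110)
shortest-cost path #3: 8→2→0→3 push 4 @ unit cost 14 (adds 56)
shortest-cost path #4: 8→0→3 push 1 @ unit cost 15 (adds 15)
total cost = 208

Minimum cost for 18 units: 208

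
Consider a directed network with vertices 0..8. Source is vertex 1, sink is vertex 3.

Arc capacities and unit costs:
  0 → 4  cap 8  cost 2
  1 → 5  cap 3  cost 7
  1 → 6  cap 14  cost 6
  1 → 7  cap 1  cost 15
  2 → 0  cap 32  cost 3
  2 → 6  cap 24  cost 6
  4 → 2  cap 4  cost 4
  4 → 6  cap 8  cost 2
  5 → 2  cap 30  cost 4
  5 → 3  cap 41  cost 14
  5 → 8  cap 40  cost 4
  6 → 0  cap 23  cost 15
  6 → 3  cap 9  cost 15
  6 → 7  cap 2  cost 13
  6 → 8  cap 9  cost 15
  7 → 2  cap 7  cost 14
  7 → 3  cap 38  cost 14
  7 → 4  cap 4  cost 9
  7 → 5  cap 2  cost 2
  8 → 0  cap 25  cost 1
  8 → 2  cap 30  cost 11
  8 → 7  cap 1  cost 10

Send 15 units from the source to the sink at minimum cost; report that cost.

Minimum cost for 15 units: 347

shortest-cost path #1: 1→5→3 push 3 @ unit cost 21 (adds 63)
shortest-cost path #2: 1→6→3 push 9 @ unit cost 21 (adds 189)
shortest-cost path #3: 1→7→3 push 1 @ unit cost 29 (adds 29)
shortest-cost path #4: 1→6→7→3 push 2 @ unit cost 33 (adds 66)
total cost = 347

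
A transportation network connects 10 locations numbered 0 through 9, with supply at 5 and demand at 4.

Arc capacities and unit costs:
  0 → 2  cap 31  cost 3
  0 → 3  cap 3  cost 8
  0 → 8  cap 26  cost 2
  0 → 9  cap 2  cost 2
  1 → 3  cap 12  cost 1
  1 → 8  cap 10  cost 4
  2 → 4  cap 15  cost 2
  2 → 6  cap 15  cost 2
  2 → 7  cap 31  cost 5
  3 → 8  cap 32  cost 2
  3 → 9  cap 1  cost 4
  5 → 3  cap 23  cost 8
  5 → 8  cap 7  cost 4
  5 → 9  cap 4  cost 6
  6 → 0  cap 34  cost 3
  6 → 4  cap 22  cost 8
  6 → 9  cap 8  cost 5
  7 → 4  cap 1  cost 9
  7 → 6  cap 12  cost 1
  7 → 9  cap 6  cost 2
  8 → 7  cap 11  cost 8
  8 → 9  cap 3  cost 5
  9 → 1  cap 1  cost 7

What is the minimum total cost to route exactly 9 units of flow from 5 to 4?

Minimum cost for 9 units: 201

shortest-cost path #1: 5→8→7→4 push 1 @ unit cost 21 (adds 21)
shortest-cost path #2: 5→8→7→6→4 push 6 @ unit cost 21 (adds 126)
shortest-cost path #3: 5→3→8→7→6→4 push 2 @ unit cost 27 (adds 54)
total cost = 201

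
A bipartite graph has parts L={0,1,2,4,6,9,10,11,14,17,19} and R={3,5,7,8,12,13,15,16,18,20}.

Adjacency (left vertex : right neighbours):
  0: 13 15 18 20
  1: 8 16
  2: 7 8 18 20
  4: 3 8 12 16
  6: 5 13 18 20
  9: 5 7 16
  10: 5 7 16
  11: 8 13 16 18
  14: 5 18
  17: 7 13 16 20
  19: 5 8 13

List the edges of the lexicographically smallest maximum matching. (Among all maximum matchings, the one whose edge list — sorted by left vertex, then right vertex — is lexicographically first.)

|M| = 9 (so the lex-smallest maximum matching has 9 edges)
process left vertices in ascending order; for each, take the smallest-labelled available neighbour that still permits 9 edges overall, or leave it unmatched if none does
lex-smallest matching: {0-15, 1-8, 2-7, 4-3, 6-5, 9-16, 11-13, 14-18, 17-20}

Lex-smallest maximum matching: {(0,15), (1,8), (2,7), (4,3), (6,5), (9,16), (11,13), (14,18), (17,20)}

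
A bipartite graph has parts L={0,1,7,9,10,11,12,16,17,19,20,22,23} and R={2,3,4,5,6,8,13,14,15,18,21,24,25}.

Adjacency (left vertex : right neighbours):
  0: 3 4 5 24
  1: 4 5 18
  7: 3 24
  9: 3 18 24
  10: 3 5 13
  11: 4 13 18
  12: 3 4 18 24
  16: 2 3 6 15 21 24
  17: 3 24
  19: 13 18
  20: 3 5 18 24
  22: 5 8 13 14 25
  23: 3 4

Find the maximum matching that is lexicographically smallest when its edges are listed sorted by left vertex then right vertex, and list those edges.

|M| = 8 (so the lex-smallest maximum matching has 8 edges)
process left vertices in ascending order; for each, take the smallest-labelled available neighbour that still permits 8 edges overall, or leave it unmatched if none does
lex-smallest matching: {0-3, 1-4, 7-24, 9-18, 10-5, 11-13, 16-2, 22-8}

Lex-smallest maximum matching: {(0,3), (1,4), (7,24), (9,18), (10,5), (11,13), (16,2), (22,8)}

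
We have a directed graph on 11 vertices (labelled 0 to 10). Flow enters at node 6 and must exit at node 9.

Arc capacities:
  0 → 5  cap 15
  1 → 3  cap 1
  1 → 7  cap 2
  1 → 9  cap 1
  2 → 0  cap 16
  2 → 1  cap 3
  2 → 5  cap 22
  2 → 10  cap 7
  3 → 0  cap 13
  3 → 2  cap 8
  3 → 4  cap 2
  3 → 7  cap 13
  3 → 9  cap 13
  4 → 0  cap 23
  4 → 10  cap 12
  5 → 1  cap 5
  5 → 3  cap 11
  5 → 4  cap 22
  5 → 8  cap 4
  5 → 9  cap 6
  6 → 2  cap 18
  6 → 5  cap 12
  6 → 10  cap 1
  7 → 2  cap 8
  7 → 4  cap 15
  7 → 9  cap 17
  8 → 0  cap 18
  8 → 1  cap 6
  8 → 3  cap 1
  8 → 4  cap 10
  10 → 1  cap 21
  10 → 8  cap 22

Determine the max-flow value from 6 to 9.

Maximum flow value: 22

augment #1: 6→5→9 bottleneck 6, total now 6
augment #2: 6→2→1→9 bottleneck 1, total now 7
augment #3: 6→5→3→9 bottleneck 6, total now 13
augment #4: 6→2→1→3→9 bottleneck 1, total now 14
augment #5: 6→2→1→7→9 bottleneck 1, total now 15
augment #6: 6→2→5→3→9 bottleneck 5, total now 20
augment #7: 6→10→1→7→9 bottleneck 1, total now 21
augment #8: 6→2→5→8→3→9 bottleneck 1, total now 22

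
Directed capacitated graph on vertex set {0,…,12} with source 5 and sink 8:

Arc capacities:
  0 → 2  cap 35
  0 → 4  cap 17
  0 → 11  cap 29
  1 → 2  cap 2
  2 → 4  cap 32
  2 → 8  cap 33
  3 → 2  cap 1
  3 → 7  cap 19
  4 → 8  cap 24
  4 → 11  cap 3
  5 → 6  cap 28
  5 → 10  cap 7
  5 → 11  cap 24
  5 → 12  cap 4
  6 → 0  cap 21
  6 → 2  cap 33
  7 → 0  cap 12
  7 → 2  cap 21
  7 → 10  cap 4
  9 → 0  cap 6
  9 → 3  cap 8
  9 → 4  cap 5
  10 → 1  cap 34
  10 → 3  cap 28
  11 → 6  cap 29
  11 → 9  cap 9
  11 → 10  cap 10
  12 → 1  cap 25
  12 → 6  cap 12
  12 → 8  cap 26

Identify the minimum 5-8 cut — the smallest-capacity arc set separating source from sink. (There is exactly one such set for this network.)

Min-cut arcs: {(2,8), (4,8), (5,12)} (total capacity 61)

augment #1: 5→12→8 push 4
augment #2: 5→6→2→8 push 28
augment #3: 5→10→1→2→8 push 2
augment #4: 5→10→3→2→8 push 1
augment #5: 5→11→6→2→8 push 2
augment #6: 5→11→9→4→8 push 5
augment #7: 5→11→6→0→4→8 push 17
augment #8: 5→10→3→7→2→4→8 push 2
max flow = 61; residual-reachable set from 5 gives S-side
cut edges (S→T): {(2,8), (4,8), (5,12)} total cap 61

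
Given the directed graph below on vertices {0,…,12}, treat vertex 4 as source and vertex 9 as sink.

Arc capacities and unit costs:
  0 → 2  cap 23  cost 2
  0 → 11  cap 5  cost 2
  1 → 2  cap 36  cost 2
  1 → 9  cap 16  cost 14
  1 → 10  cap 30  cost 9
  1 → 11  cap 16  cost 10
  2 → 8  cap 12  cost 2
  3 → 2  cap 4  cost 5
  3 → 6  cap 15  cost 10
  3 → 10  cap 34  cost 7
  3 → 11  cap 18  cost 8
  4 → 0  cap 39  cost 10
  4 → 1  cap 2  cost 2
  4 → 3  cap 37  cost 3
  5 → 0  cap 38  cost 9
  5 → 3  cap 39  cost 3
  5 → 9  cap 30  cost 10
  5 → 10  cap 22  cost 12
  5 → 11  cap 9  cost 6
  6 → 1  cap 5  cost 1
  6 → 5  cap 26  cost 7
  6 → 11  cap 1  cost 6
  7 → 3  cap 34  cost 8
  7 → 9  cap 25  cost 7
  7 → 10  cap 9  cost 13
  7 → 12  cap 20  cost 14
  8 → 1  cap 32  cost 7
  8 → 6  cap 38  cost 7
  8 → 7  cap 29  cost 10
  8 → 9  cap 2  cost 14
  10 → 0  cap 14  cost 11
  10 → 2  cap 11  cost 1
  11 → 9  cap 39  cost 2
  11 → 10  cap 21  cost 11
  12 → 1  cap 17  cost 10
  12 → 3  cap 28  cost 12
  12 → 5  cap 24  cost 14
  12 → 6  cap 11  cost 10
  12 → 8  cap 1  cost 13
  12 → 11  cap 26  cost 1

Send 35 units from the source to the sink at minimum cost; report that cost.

shortest-cost path #1: 4→3→11→9 push 18 @ unit cost 13 (adds 234)
shortest-cost path #2: 4→0→11→9 push 5 @ unit cost 14 (adds 70)
shortest-cost path #3: 4→1→11→9 push 2 @ unit cost 14 (adds 28)
shortest-cost path #4: 4→3→6→11→9 push 1 @ unit cost 21 (adds 21)
shortest-cost path #5: 4→3→2→8→9 push 2 @ unit cost 24 (adds 48)
shortest-cost path #6: 4→3→6→1→11→9 push 5 @ unit cost 26 (adds 130)
shortest-cost path #7: 4→3→2→8→7→9 push 2 @ unit cost 27 (adds 54)
total cost = 585

Minimum cost for 35 units: 585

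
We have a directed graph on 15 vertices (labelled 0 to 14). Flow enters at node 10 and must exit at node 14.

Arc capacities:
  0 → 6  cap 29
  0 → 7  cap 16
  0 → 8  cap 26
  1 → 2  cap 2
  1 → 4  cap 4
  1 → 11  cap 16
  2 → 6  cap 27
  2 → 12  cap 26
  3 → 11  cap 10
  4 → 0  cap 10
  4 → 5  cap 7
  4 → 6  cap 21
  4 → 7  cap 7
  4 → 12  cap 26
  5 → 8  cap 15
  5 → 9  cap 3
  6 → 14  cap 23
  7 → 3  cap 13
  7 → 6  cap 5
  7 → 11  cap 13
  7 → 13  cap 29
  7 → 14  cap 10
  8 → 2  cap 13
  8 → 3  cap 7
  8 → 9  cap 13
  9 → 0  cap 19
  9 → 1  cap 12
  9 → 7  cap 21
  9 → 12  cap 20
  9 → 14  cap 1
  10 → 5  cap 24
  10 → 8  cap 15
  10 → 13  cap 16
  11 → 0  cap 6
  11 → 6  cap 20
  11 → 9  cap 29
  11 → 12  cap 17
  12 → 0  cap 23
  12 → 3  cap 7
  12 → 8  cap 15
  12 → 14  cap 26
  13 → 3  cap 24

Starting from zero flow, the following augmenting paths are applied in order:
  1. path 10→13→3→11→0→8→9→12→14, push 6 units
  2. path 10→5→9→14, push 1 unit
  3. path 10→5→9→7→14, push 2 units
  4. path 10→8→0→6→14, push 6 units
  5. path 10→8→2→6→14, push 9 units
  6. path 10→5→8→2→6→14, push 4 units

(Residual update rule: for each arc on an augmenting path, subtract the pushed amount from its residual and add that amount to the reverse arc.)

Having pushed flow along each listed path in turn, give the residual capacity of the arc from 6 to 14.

Residual capacity of (6,14): 4

after path 1 (10→13→3→11→0→8→9→12→14, push 6): res(6,14)=23
after path 2 (10→5→9→14, push 1): res(6,14)=23
after path 3 (10→5→9→7→14, push 2): res(6,14)=23
after path 4 (10→8→0→6→14, push 6): res(6,14)=17
after path 5 (10→8→2→6→14, push 9): res(6,14)=8
after path 6 (10→5→8→2→6→14, push 4): res(6,14)=4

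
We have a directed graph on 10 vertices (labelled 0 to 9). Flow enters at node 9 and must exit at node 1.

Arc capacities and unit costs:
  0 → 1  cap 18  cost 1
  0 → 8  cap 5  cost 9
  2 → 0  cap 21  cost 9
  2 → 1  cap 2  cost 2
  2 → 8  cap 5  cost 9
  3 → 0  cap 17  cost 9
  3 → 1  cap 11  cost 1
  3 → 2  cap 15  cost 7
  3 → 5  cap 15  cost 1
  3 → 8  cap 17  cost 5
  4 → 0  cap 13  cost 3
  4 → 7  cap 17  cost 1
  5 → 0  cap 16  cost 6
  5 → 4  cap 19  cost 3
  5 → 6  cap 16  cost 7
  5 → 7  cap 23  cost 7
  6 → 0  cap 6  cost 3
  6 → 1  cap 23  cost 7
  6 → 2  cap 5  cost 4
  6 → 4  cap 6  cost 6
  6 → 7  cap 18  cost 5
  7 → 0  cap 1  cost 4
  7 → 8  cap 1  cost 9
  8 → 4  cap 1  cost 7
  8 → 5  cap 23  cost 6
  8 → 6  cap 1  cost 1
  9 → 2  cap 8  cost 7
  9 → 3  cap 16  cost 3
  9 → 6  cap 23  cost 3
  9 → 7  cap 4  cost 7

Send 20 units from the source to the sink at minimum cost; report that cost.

shortest-cost path #1: 9→3→1 push 11 @ unit cost 4 (adds 44)
shortest-cost path #2: 9→6→0→1 push 6 @ unit cost 7 (adds 42)
shortest-cost path #3: 9→2→1 push 2 @ unit cost 9 (adds 18)
shortest-cost path #4: 9→6→1 push 1 @ unit cost 10 (adds 10)
total cost = 114

Minimum cost for 20 units: 114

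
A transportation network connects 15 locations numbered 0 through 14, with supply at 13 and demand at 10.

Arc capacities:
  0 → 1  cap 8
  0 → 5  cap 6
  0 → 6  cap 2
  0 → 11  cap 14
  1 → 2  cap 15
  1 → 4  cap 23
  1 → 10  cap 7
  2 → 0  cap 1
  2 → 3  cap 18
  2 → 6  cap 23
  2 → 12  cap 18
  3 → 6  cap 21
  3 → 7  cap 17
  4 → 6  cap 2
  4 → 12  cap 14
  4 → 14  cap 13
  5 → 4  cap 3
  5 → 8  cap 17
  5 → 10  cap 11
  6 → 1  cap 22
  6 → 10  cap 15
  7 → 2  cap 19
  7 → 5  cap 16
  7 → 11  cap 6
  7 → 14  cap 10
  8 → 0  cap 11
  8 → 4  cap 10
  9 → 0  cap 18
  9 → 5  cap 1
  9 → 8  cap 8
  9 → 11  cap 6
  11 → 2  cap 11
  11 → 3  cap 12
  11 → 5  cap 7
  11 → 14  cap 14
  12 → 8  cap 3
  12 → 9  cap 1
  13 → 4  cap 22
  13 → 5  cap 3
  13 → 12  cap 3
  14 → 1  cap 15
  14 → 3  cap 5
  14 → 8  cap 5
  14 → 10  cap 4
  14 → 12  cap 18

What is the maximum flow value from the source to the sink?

Maximum flow value: 22

augment #1: 13→5→10 bottleneck 3, total now 3
augment #2: 13→4→6→10 bottleneck 2, total now 5
augment #3: 13→4→14→10 bottleneck 4, total now 9
augment #4: 13→4→14→1→10 bottleneck 7, total now 16
augment #5: 13→12→9→5→10 bottleneck 1, total now 17
augment #6: 13→4→14→3→6→10 bottleneck 2, total now 19
augment #7: 13→12→8→0→5→10 bottleneck 2, total now 21
augment #8: 13→4→12→8→0→5→10 bottleneck 1, total now 22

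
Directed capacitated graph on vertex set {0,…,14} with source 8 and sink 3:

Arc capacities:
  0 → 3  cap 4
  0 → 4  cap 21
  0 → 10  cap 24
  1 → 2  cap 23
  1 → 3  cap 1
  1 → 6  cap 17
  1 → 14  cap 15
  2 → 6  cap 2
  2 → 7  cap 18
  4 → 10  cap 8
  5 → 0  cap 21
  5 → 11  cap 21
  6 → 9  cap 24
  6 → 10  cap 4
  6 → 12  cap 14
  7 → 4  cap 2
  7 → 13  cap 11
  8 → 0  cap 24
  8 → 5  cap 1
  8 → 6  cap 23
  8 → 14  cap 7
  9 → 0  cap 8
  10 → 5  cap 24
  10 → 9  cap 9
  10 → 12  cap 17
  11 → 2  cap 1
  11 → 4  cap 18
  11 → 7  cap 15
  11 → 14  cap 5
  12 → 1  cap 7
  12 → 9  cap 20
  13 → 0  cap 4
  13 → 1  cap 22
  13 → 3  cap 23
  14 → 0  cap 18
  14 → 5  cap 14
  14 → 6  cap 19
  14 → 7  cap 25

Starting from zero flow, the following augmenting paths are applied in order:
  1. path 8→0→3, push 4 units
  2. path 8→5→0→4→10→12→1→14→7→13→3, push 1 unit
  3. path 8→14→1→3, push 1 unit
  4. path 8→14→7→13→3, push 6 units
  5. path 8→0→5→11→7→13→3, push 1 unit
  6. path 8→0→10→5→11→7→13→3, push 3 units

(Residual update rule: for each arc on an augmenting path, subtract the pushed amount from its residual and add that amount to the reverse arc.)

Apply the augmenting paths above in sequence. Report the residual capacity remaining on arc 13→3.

Residual capacity of (13,3): 12

after path 1 (8→0→3, push 4): res(13,3)=23
after path 2 (8→5→0→4→10→12→1→14→7→13→3, push 1): res(13,3)=22
after path 3 (8→14→1→3, push 1): res(13,3)=22
after path 4 (8→14→7→13→3, push 6): res(13,3)=16
after path 5 (8→0→5→11→7→13→3, push 1): res(13,3)=15
after path 6 (8→0→10→5→11→7→13→3, push 3): res(13,3)=12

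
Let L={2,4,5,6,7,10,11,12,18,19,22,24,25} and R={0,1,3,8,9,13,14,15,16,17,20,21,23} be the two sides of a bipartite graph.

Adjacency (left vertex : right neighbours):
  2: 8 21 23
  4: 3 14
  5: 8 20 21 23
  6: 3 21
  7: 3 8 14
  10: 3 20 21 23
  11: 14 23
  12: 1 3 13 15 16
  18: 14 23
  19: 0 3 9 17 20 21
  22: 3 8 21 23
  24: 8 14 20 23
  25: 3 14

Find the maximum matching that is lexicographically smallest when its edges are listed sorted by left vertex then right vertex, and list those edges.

|M| = 8 (so the lex-smallest maximum matching has 8 edges)
process left vertices in ascending order; for each, take the smallest-labelled available neighbour that still permits 8 edges overall, or leave it unmatched if none does
lex-smallest matching: {2-8, 4-3, 5-20, 6-21, 7-14, 10-23, 12-1, 19-0}

Lex-smallest maximum matching: {(2,8), (4,3), (5,20), (6,21), (7,14), (10,23), (12,1), (19,0)}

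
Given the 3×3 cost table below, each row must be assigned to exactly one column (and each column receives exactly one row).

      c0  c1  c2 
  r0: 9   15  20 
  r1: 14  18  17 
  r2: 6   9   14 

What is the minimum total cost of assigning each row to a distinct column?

Minimum assignment cost: 35

optimal assignment: row0→col0 (cost 9), row1→col2 (cost 17), row2→col1 (cost 9)
total = 9 + 17 + 9 = 35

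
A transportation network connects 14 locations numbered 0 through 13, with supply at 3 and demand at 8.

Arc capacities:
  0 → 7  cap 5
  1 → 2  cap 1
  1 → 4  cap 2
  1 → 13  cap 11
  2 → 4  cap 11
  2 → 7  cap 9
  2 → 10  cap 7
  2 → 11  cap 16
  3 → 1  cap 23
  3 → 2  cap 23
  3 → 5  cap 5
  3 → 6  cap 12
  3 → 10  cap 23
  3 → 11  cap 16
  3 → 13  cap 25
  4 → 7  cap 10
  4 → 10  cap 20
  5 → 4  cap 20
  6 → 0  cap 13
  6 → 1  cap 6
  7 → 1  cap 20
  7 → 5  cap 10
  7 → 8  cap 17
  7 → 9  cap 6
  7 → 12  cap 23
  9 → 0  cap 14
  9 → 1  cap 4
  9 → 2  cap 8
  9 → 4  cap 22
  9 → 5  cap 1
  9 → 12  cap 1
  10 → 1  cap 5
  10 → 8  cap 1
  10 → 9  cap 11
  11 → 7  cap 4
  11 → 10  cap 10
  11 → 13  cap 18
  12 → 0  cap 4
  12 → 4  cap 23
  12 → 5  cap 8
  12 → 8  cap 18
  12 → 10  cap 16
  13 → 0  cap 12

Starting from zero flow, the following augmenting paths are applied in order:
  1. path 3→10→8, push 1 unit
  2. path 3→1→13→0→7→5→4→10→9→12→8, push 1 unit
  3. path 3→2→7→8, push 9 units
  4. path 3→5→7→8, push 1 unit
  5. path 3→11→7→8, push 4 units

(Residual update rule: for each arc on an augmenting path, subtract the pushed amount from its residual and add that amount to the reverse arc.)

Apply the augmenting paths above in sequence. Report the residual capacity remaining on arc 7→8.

after path 1 (3→10→8, push 1): res(7,8)=17
after path 2 (3→1→13→0→7→5→4→10→9→12→8, push 1): res(7,8)=17
after path 3 (3→2→7→8, push 9): res(7,8)=8
after path 4 (3→5→7→8, push 1): res(7,8)=7
after path 5 (3→11→7→8, push 4): res(7,8)=3

Residual capacity of (7,8): 3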